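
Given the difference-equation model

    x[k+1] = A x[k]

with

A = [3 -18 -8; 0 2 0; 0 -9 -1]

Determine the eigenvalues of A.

-1, 2, 3

det(zI - A) = z^3 - (tr A)z^2 + (M11 + M22 + M33)z - det A, where Mii is the 2×2 principal minor of A obtained by deleting row i and column i.
tr A = 3 + 2 + (-1) = 4; M11 = 2·(-1) - 0·(-9) = -2 - 0 = -2; M22 = 3·(-1) - (-8)·0 = -3 - 0 = -3; M33 = 3·2 - (-18)·0 = 6 - 0 = 6; sum of minors = 1.
det A = 3·(2·(-1) - 0·(-9)) - (-18)·(0·(-1) - 0·0) + (-8)·(0·(-9) - 2·0) = 3·(-2) - (-18)·0 + (-8)·0 = -6.
So p(z) = det(zI - A) = z^3 - 4z^2 + z + 6.
Rational-root test: any integer root divides 6. Testing small divisors, z = -1 works: p(-1) = -1 + (-4) + (-1) + 6 = 0, so (z + 1) is a factor.
Dividing, p(z) = (z + 1)(z^2 - 5z + 6).
Factor z^2 - 5z + 6: two numbers with sum 5 and product 6 are 3 and 2, so z^2 - 5z + 6 = (z - 3)(z - 2).
Hence p(z) = (z - 3) (z - 2) (z + 1), with roots -1, 2, 3.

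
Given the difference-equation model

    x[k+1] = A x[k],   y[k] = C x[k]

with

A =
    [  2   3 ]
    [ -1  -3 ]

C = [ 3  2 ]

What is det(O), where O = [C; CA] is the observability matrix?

CA = [[4, 3]]
Observability matrix O = [C; CA] = [[3, 2], [4, 3]]
det(O) = 3·3 - 2·4 = 9 - 8 = 1
Since det(O) ≠ 0, rank(O) = 2 and the system is completely observable.

1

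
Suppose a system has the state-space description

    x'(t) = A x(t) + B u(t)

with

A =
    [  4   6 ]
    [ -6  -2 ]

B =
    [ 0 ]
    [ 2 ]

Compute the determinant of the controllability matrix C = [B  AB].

-24

AB = [[12], [-4]]
Controllability matrix C = [B  AB] = [[0, 12], [2, -4]]
det(C) = 0·(-4) - 12·2 = 0 - 24 = -24
Since det(C) ≠ 0, rank(C) = 2 and the system is completely controllable.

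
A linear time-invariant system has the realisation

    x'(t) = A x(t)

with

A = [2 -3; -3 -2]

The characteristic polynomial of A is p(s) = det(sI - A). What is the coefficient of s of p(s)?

0

For a 2×2 matrix, det(sI - A) = s^2 - (tr A)s + det A.
tr A = 0, det A = -13.
So p(s) = s^2 - 13.
The coefficient of s is 0.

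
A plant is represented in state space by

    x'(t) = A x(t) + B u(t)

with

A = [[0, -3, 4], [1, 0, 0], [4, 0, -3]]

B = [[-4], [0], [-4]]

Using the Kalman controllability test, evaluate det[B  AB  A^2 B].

-1536

AB = [[-16], [-4], [-4]]
A^2B = [[-4], [-16], [-52]]
Controllability matrix C = [B  AB  A^2B] = [[-4, -16, -4], [0, -4, -16], [-4, -4, -52]]
Expanding along the first row, det(C) = (-4)·((-4)·(-52) - (-16)·(-4)) - (-16)·(0·(-52) - (-16)·(-4)) + (-4)·(0·(-4) - (-4)·(-4)) = (-4)·144 - (-16)·(-64) + (-4)·(-16) = -1536
Since det(C) ≠ 0, rank(C) = 3 and the system is completely controllable.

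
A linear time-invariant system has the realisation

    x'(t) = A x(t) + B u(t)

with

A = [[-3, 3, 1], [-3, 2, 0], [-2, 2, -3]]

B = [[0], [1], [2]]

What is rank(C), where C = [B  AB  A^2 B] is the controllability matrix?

AB = [[5], [2], [-4]]
A^2B = [[-13], [-11], [6]]
Controllability matrix C = [B  AB  A^2B] = [[0, 5, -13], [1, 2, -11], [2, -4, 6]]
det(C) = 0·(2·6 - (-11)·(-4)) - 5·(1·6 - (-11)·2) + (-13)·(1·(-4) - 2·2) = 0·(-32) - 5·28 + (-13)·(-8) = -36 ≠ 0, so rank(C) = 3.
rank(C) = 3 = n, so the pair (A, B) is completely controllable.

3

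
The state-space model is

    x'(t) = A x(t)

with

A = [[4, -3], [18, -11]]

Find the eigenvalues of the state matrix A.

-5, -2

det(sI - A) = s^2 - (tr A)s + det A, with tr A = 4 + (-11) = -7 and det A = 4·(-11) - (-3)·18 = -44 - (-54) = 10.
So p(s) = det(sI - A) = s^2 + 7s + 10.
Factor s^2 + 7s + 10: two numbers with sum -7 and product 10 are -2 and -5, so s^2 + 7s + 10 = (s + 2)(s + 5).
Hence p(s) = (s + 2) (s + 5), with roots -5, -2.
All eigenvalues have negative real part, so the system is asymptotically stable.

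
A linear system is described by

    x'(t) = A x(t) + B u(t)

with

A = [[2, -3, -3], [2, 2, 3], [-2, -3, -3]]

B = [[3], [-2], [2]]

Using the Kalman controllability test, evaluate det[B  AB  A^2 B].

-372

AB = [[6], [8], [-6]]
A^2B = [[6], [10], [-18]]
Controllability matrix C = [B  AB  A^2B] = [[3, 6, 6], [-2, 8, 10], [2, -6, -18]]
Expanding along the first row, det(C) = 3·(8·(-18) - 10·(-6)) - 6·((-2)·(-18) - 10·2) + 6·((-2)·(-6) - 8·2) = 3·(-84) - 6·16 + 6·(-4) = -372
Since det(C) ≠ 0, rank(C) = 3 and the system is completely controllable.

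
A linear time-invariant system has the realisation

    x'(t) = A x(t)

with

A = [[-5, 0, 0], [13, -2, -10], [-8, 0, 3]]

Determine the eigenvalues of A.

det(sI - A) = s^3 - (tr A)s^2 + (M11 + M22 + M33)s - det A, where Mii is the 2×2 principal minor of A obtained by deleting row i and column i.
tr A = (-5) + (-2) + 3 = -4; M11 = (-2)·3 - (-10)·0 = -6 - 0 = -6; M22 = (-5)·3 - 0·(-8) = -15 - 0 = -15; M33 = (-5)·(-2) - 0·13 = 10 - 0 = 10; sum of minors = -11.
det A = (-5)·((-2)·3 - (-10)·0) - 0·(13·3 - (-10)·(-8)) + 0·(13·0 - (-2)·(-8)) = (-5)·(-6) - 0·(-41) + 0·(-16) = 30.
So p(s) = det(sI - A) = s^3 + 4s^2 - 11s - 30.
Rational-root test: any integer root divides -30. Testing small divisors, s = -2 works: p(-2) = -8 + 16 + 22 + (-30) = 0, so (s + 2) is a factor.
Dividing, p(s) = (s + 2)(s^2 + 2s - 15).
Factor s^2 + 2s - 15: two numbers with sum -2 and product -15 are 3 and -5, so s^2 + 2s - 15 = (s - 3)(s + 5).
Hence p(s) = (s - 3) (s + 2) (s + 5), with roots -5, -2, 3.
At least one eigenvalue has non-negative real part, so the system is not asymptotically stable.

-5, -2, 3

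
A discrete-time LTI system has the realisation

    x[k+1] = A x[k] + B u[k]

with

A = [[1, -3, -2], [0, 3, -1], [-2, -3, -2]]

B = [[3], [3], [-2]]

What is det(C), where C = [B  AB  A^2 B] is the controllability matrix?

1498

AB = [[-2], [11], [-11]]
A^2B = [[-13], [44], [-7]]
Controllability matrix C = [B  AB  A^2B] = [[3, -2, -13], [3, 11, 44], [-2, -11, -7]]
Expanding along the first row, det(C) = 3·(11·(-7) - 44·(-11)) - (-2)·(3·(-7) - 44·(-2)) + (-13)·(3·(-11) - 11·(-2)) = 3·407 - (-2)·67 + (-13)·(-11) = 1498
Since det(C) ≠ 0, rank(C) = 3 and the system is completely controllable.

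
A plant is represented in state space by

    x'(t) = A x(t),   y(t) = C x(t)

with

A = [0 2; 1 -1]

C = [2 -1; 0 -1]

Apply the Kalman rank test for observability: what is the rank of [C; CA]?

CA = [[-1, 5], [-1, 1]]
Observability matrix O = [C; CA] = [[2, -1], [0, -1], [-1, 5], [-1, 1]]
Take the 2×2 submatrix of O formed by rows 1, 2: [[2, -1], [0, -1]]. Its determinant is 2·(-1) - (-1)·0 = -2 - 0 = -2 ≠ 0.
So rank(O) ≥ 2; since O has 2 columns, rank(O) = 2.
rank(O) = 2 = n, so the pair (A, C) is completely observable.

2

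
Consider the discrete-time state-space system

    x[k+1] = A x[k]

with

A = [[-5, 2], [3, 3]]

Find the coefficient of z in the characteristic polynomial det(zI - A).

2

For a 2×2 matrix, det(zI - A) = z^2 - (tr A)z + det A.
tr A = -2, det A = -21.
So p(z) = z^2 + 2z - 21.
The coefficient of z is 2.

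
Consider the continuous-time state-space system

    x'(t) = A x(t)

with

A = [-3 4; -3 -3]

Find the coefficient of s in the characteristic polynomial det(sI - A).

6

For a 2×2 matrix, det(sI - A) = s^2 - (tr A)s + det A.
tr A = -6, det A = 21.
So p(s) = s^2 + 6s + 21.
The coefficient of s is 6.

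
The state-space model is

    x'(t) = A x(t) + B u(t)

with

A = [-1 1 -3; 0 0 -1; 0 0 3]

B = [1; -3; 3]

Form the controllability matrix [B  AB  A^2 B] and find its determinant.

-396

AB = [[-13], [-3], [9]]
A^2B = [[-17], [-9], [27]]
Controllability matrix C = [B  AB  A^2B] = [[1, -13, -17], [-3, -3, -9], [3, 9, 27]]
Expanding along the first row, det(C) = 1·((-3)·27 - (-9)·9) - (-13)·((-3)·27 - (-9)·3) + (-17)·((-3)·9 - (-3)·3) = 1·0 - (-13)·(-54) + (-17)·(-18) = -396
Since det(C) ≠ 0, rank(C) = 3 and the system is completely controllable.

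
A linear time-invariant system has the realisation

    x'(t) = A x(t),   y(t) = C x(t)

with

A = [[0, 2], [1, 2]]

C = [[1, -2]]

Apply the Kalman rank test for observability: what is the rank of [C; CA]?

CA = [[-2, -2]]
Observability matrix O = [C; CA] = [[1, -2], [-2, -2]]
det(O) = 1·(-2) - (-2)·(-2) = -2 - 4 = -6 ≠ 0, so rank(O) = 2.
rank(O) = 2 = n, so the pair (A, C) is completely observable.

2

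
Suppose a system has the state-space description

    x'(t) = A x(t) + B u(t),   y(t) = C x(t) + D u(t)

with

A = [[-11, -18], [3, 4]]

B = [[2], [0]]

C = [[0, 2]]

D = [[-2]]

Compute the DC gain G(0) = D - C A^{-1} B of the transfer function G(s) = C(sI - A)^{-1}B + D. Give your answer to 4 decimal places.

-0.8000

G(0) = C(-A)^{-1}B + D = -C A^{-1} B + D.
det A = 10, so A^{-1} = (1/10)·adj(A) = [[2/5, 9/5], [-3/10, -11/10]]
A^{-1} B = [4/5, -3/5]^T
C A^{-1} B = -6/5
G(0) = D - C A^{-1} B = -2 - (-6/5) = -4/5 ≈ -0.8000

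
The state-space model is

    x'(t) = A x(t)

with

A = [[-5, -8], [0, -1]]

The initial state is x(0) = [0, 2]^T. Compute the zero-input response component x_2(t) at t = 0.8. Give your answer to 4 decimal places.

0.8987

det(sI - A) = s^2 - (tr A)s + det A, with tr A = (-5) + (-1) = -6 and det A = (-5)·(-1) - (-8)·0 = 5 - 0 = 5.
So p(s) = det(sI - A) = s^2 + 6s + 5.
Factor s^2 + 6s + 5: two numbers with sum -6 and product 5 are -1 and -5, so s^2 + 6s + 5 = (s + 1)(s + 5).
Hence p(s) = (s + 1) (s + 5), with roots -5, -1.
The eigenvalues -5, -1 are distinct and real, so A is diagonalisable and x(t) = e^{At} x(0) = V diag(e^{λ_i t}) V^{-1} x(0), where the columns of V are the eigenvectors.
λ = -5: A - (-5)I = [[0, -8], [0, 4]]. Row 1 gives 0·v1 + (-8)·v2 = 0, so take v_1 = [1, 0]^T.
λ = -1: A - (-1)I = [[-4, -8], [0, 0]]. Row 1 gives (-4)·v1 + (-8)·v2 = 0, so take v_2 = [-2, 1]^T.
V = [v_1 v_2] = [[1, -2], [0, 1]] has det V = 1, so V^{-1} = adj(V)/det V = [[1, 2], [0, 1]].
Modal coordinates z(0) = V^{-1} x(0): 1·0 + 2·2 = 4; 0·0 + 1·2 = 2; so z(0) = [4, 2]^T.
x_2(t) = Σ_i (v_i)_2 · z_i(0) · e^{λ_i t} (row 2 of V times the modal terms).
x_2(0.8) = 0·4·e^{-5·0.8} + 1·2·e^{-1·0.8} = 0·0.018316 + 2·0.449329 = 0.8987.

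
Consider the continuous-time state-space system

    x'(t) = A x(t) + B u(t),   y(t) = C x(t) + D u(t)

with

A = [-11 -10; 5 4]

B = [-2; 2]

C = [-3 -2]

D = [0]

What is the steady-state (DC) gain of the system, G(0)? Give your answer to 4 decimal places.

2.0000

G(0) = C(-A)^{-1}B + D = -C A^{-1} B + D.
det A = 6, so A^{-1} = (1/6)·adj(A) = [[2/3, 5/3], [-5/6, -11/6]]
A^{-1} B = [2, -2]^T
C A^{-1} B = -2
G(0) = D - C A^{-1} B = 0 - (-2) = 2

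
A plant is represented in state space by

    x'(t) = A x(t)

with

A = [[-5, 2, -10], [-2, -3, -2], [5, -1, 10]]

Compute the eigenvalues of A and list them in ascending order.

det(sI - A) = s^3 - (tr A)s^2 + (M11 + M22 + M33)s - det A, where Mii is the 2×2 principal minor of A obtained by deleting row i and column i.
tr A = (-5) + (-3) + 10 = 2; M11 = (-3)·10 - (-2)·(-1) = -30 - 2 = -32; M22 = (-5)·10 - (-10)·5 = -50 - (-50) = 0; M33 = (-5)·(-3) - 2·(-2) = 15 - (-4) = 19; sum of minors = -13.
det A = (-5)·((-3)·10 - (-2)·(-1)) - 2·((-2)·10 - (-2)·5) + (-10)·((-2)·(-1) - (-3)·5) = (-5)·(-32) - 2·(-10) + (-10)·17 = 10.
So p(s) = det(sI - A) = s^3 - 2s^2 - 13s - 10.
Rational-root test: any integer root divides -10. Testing small divisors, s = -1 works: p(-1) = -1 + (-2) + 13 + (-10) = 0, so (s + 1) is a factor.
Dividing, p(s) = (s + 1)(s^2 - 3s - 10).
Factor s^2 - 3s - 10: two numbers with sum 3 and product -10 are 5 and -2, so s^2 - 3s - 10 = (s - 5)(s + 2).
Hence p(s) = (s - 5) (s + 1) (s + 2), with roots -2, -1, 5.
At least one eigenvalue has non-negative real part, so the system is not asymptotically stable.

-2, -1, 5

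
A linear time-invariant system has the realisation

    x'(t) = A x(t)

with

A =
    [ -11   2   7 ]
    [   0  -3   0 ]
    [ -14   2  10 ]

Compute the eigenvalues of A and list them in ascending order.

-4, -3, 3

det(sI - A) = s^3 - (tr A)s^2 + (M11 + M22 + M33)s - det A, where Mii is the 2×2 principal minor of A obtained by deleting row i and column i.
tr A = (-11) + (-3) + 10 = -4; M11 = (-3)·10 - 0·2 = -30 - 0 = -30; M22 = (-11)·10 - 7·(-14) = -110 - (-98) = -12; M33 = (-11)·(-3) - 2·0 = 33 - 0 = 33; sum of minors = -9.
det A = (-11)·((-3)·10 - 0·2) - 2·(0·10 - 0·(-14)) + 7·(0·2 - (-3)·(-14)) = (-11)·(-30) - 2·0 + 7·(-42) = 36.
So p(s) = det(sI - A) = s^3 + 4s^2 - 9s - 36.
Rational-root test: any integer root divides -36. Testing small divisors, s = -3 works: p(-3) = -27 + 36 + 27 + (-36) = 0, so (s + 3) is a factor.
Dividing, p(s) = (s + 3)(s^2 + s - 12).
Factor s^2 + s - 12: two numbers with sum -1 and product -12 are 3 and -4, so s^2 + s - 12 = (s - 3)(s + 4).
Hence p(s) = (s - 3) (s + 3) (s + 4), with roots -4, -3, 3.
At least one eigenvalue has non-negative real part, so the system is not asymptotically stable.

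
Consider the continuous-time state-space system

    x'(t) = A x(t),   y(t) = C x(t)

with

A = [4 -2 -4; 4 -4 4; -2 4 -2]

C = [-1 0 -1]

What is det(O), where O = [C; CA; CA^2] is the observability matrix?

320

CA = [[-2, -2, 6]]
CA^2 = [[-28, 36, -12]]
Observability matrix O = [C; CA; CA^2] = [[-1, 0, -1], [-2, -2, 6], [-28, 36, -12]]
Expanding along the first row, det(O) = (-1)·((-2)·(-12) - 6·36) - 0·((-2)·(-12) - 6·(-28)) + (-1)·((-2)·36 - (-2)·(-28)) = (-1)·(-192) - 0·192 + (-1)·(-128) = 320
Since det(O) ≠ 0, rank(O) = 3 and the system is completely observable.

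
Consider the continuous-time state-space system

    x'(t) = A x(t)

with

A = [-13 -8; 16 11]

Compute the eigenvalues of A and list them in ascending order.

-5, 3

det(sI - A) = s^2 - (tr A)s + det A, with tr A = (-13) + 11 = -2 and det A = (-13)·11 - (-8)·16 = -143 - (-128) = -15.
So p(s) = det(sI - A) = s^2 + 2s - 15.
Factor s^2 + 2s - 15: two numbers with sum -2 and product -15 are 3 and -5, so s^2 + 2s - 15 = (s - 3)(s + 5).
Hence p(s) = (s - 3) (s + 5), with roots -5, 3.
At least one eigenvalue has non-negative real part, so the system is not asymptotically stable.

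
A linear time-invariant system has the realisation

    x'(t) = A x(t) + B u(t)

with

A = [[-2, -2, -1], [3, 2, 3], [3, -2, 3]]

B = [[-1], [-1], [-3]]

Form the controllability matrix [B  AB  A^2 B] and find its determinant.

778

AB = [[7], [-14], [-10]]
A^2B = [[24], [-37], [19]]
Controllability matrix C = [B  AB  A^2B] = [[-1, 7, 24], [-1, -14, -37], [-3, -10, 19]]
Expanding along the first row, det(C) = (-1)·((-14)·19 - (-37)·(-10)) - 7·((-1)·19 - (-37)·(-3)) + 24·((-1)·(-10) - (-14)·(-3)) = (-1)·(-636) - 7·(-130) + 24·(-32) = 778
Since det(C) ≠ 0, rank(C) = 3 and the system is completely controllable.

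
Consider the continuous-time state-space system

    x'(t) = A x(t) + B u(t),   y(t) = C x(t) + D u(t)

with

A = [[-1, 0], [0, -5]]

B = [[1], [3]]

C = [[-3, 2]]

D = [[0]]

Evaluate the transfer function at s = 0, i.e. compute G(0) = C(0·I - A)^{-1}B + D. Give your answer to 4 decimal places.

-1.8000

G(0) = C(-A)^{-1}B + D = -C A^{-1} B + D.
det A = 5, so A^{-1} = (1/5)·adj(A) = [[-1, 0], [0, -1/5]]
A^{-1} B = [-1, -3/5]^T
C A^{-1} B = 9/5
G(0) = D - C A^{-1} B = 0 - (9/5) = -9/5 ≈ -1.8000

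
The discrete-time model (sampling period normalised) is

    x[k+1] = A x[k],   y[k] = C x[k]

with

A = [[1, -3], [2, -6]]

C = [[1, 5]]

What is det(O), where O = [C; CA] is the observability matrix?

CA = [[11, -33]]
Observability matrix O = [C; CA] = [[1, 5], [11, -33]]
det(O) = 1·(-33) - 5·11 = -33 - 55 = -88
Since det(O) ≠ 0, rank(O) = 2 and the system is completely observable.

-88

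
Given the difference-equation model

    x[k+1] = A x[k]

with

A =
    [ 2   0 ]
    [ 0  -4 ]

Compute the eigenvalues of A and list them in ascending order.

-4, 2

det(zI - A) = z^2 - (tr A)z + det A, with tr A = 2 + (-4) = -2 and det A = 2·(-4) - 0·0 = -8 - 0 = -8.
So p(z) = det(zI - A) = z^2 + 2z - 8.
Factor z^2 + 2z - 8: two numbers with sum -2 and product -8 are 2 and -4, so z^2 + 2z - 8 = (z - 2)(z + 4).
Hence p(z) = (z - 2) (z + 4), with roots -4, 2.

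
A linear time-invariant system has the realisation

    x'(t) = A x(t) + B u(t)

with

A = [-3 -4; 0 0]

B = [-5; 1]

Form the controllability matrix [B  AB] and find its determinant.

AB = [[11], [0]]
Controllability matrix C = [B  AB] = [[-5, 11], [1, 0]]
det(C) = (-5)·0 - 11·1 = 0 - 11 = -11
Since det(C) ≠ 0, rank(C) = 2 and the system is completely controllable.

-11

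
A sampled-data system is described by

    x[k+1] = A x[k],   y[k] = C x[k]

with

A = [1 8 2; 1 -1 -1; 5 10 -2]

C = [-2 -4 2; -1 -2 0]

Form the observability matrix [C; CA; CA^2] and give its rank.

CA = [[4, 8, -4], [-3, -6, 0]]
CA^2 = [[-8, -16, 8], [-9, -18, 0]]
Observability matrix O = [C; CA; CA^2] = [[-2, -4, 2], [-1, -2, 0], [4, 8, -4], [-3, -6, 0], [-8, -16, 8], [-9, -18, 0]]
The columns c1, c2, c3 of O are linearly dependent: -2·c1 + c2 = 0 (check each entry), so rank(O) ≤ 2.
The 2×2 minor from rows 1, 2, columns 1, 3 is (-2)·0 - 2·(-1) = 0 - (-2) = 2 ≠ 0, so rank(O) = 2.
rank(O) = 2 < n = 3, so the pair (A, C) is not completely observable.

2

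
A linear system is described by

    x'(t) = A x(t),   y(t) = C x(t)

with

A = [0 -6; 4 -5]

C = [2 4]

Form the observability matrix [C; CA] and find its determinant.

-128

CA = [[16, -32]]
Observability matrix O = [C; CA] = [[2, 4], [16, -32]]
det(O) = 2·(-32) - 4·16 = -64 - 64 = -128
Since det(O) ≠ 0, rank(O) = 2 and the system is completely observable.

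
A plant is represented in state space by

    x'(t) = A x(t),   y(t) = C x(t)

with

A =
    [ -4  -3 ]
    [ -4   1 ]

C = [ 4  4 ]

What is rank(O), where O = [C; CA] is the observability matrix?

CA = [[-32, -8]]
Observability matrix O = [C; CA] = [[4, 4], [-32, -8]]
det(O) = 4·(-8) - 4·(-32) = -32 - (-128) = 96 ≠ 0, so rank(O) = 2.
rank(O) = 2 = n, so the pair (A, C) is completely observable.

2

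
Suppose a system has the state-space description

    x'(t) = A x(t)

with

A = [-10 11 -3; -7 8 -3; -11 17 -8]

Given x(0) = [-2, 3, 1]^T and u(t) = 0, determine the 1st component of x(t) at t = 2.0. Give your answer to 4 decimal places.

det(sI - A) = s^3 - (tr A)s^2 + (M11 + M22 + M33)s - det A, where Mii is the 2×2 principal minor of A obtained by deleting row i and column i.
tr A = (-10) + 8 + (-8) = -10; M11 = 8·(-8) - (-3)·17 = -64 - (-51) = -13; M22 = (-10)·(-8) - (-3)·(-11) = 80 - 33 = 47; M33 = (-10)·8 - 11·(-7) = -80 - (-77) = -3; sum of minors = 31.
det A = (-10)·(8·(-8) - (-3)·17) - 11·((-7)·(-8) - (-3)·(-11)) + (-3)·((-7)·17 - 8·(-11)) = (-10)·(-13) - 11·23 + (-3)·(-31) = -30.
So p(s) = det(sI - A) = s^3 + 10s^2 + 31s + 30.
Rational-root test: any integer root divides 30. Testing small divisors, s = -2 works: p(-2) = -8 + 40 + (-62) + 30 = 0, so (s + 2) is a factor.
Dividing, p(s) = (s + 2)(s^2 + 8s + 15).
Factor s^2 + 8s + 15: two numbers with sum -8 and product 15 are -3 and -5, so s^2 + 8s + 15 = (s + 3)(s + 5).
Hence p(s) = (s + 2) (s + 3) (s + 5), with roots -5, -3, -2.
The eigenvalues -5, -3, -2 are distinct and real, so A is diagonalisable and x(t) = e^{At} x(0) = V diag(e^{λ_i t}) V^{-1} x(0), where the columns of V are the eigenvectors.
λ = -5: A - (-5)I = [[-5, 11, -3], [-7, 13, -3], [-11, 17, -3]]. v must be orthogonal to every row; (row 1) × (row 2) = [6, 6, 12], so take v_1 = [1, 1, 2]^T.
λ = -3: A - (-3)I = [[-7, 11, -3], [-7, 11, -3], [-11, 17, -5]]. v must be orthogonal to every row; (row 1) × (row 3) = [-4, -2, 2], so take v_2 = [-2, -1, 1]^T.
λ = -2: A - (-2)I = [[-8, 11, -3], [-7, 10, -3], [-11, 17, -6]]. v must be orthogonal to every row; (row 1) × (row 2) = [-3, -3, -3], so take v_3 = [1, 1, 1]^T.
V = [v_1 v_2 v_3] = [[1, -2, 1], [1, -1, 1], [2, 1, 1]] has det V = -1, so V^{-1} = adj(V)/det V = [[2, -3, 1], [-1, 1, 0], [-3, 5, -1]].
Modal coordinates z(0) = V^{-1} x(0): 2·(-2) + (-3)·3 + 1·1 = -12; (-1)·(-2) + 1·3 + 0·1 = 5; (-3)·(-2) + 5·3 + (-1)·1 = 20; so z(0) = [-12, 5, 20]^T.
x_1(t) = Σ_i (v_i)_1 · z_i(0) · e^{λ_i t} (row 1 of V times the modal terms).
x_1(2.0) = 1·(-12)·e^{-5·2.0} + (-2)·5·e^{-3·2.0} + 1·20·e^{-2·2.0} = (-12)·0.000045 + (-10)·0.002479 + 20·0.018316 = 0.3410.

0.3410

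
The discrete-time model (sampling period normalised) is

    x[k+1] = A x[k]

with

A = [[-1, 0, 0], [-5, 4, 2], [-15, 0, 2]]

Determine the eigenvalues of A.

-1, 2, 4

det(zI - A) = z^3 - (tr A)z^2 + (M11 + M22 + M33)z - det A, where Mii is the 2×2 principal minor of A obtained by deleting row i and column i.
tr A = (-1) + 4 + 2 = 5; M11 = 4·2 - 2·0 = 8 - 0 = 8; M22 = (-1)·2 - 0·(-15) = -2 - 0 = -2; M33 = (-1)·4 - 0·(-5) = -4 - 0 = -4; sum of minors = 2.
det A = (-1)·(4·2 - 2·0) - 0·((-5)·2 - 2·(-15)) + 0·((-5)·0 - 4·(-15)) = (-1)·8 - 0·20 + 0·60 = -8.
So p(z) = det(zI - A) = z^3 - 5z^2 + 2z + 8.
Rational-root test: any integer root divides 8. Testing small divisors, z = -1 works: p(-1) = -1 + (-5) + (-2) + 8 = 0, so (z + 1) is a factor.
Dividing, p(z) = (z + 1)(z^2 - 6z + 8).
Factor z^2 - 6z + 8: two numbers with sum 6 and product 8 are 4 and 2, so z^2 - 6z + 8 = (z - 4)(z - 2).
Hence p(z) = (z - 4) (z - 2) (z + 1), with roots -1, 2, 4.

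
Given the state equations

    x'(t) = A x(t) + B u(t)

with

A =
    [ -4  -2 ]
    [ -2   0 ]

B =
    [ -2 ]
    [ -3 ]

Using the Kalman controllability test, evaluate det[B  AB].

34

AB = [[14], [4]]
Controllability matrix C = [B  AB] = [[-2, 14], [-3, 4]]
det(C) = (-2)·4 - 14·(-3) = -8 - (-42) = 34
Since det(C) ≠ 0, rank(C) = 2 and the system is completely controllable.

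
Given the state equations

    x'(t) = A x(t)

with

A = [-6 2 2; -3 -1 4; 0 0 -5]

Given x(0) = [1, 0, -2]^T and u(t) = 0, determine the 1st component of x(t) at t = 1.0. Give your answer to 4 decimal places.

det(sI - A) = s^3 - (tr A)s^2 + (M11 + M22 + M33)s - det A, where Mii is the 2×2 principal minor of A obtained by deleting row i and column i.
tr A = (-6) + (-1) + (-5) = -12; M11 = (-1)·(-5) - 4·0 = 5 - 0 = 5; M22 = (-6)·(-5) - 2·0 = 30 - 0 = 30; M33 = (-6)·(-1) - 2·(-3) = 6 - (-6) = 12; sum of minors = 47.
det A = (-6)·((-1)·(-5) - 4·0) - 2·((-3)·(-5) - 4·0) + 2·((-3)·0 - (-1)·0) = (-6)·5 - 2·15 + 2·0 = -60.
So p(s) = det(sI - A) = s^3 + 12s^2 + 47s + 60.
Rational-root test: any integer root divides 60. Testing small divisors, s = -3 works: p(-3) = -27 + 108 + (-141) + 60 = 0, so (s + 3) is a factor.
Dividing, p(s) = (s + 3)(s^2 + 9s + 20).
Factor s^2 + 9s + 20: two numbers with sum -9 and product 20 are -4 and -5, so s^2 + 9s + 20 = (s + 4)(s + 5).
Hence p(s) = (s + 3) (s + 4) (s + 5), with roots -5, -4, -3.
The eigenvalues -5, -4, -3 are distinct and real, so A is diagonalisable and x(t) = e^{At} x(0) = V diag(e^{λ_i t}) V^{-1} x(0), where the columns of V are the eigenvectors.
λ = -5: A - (-5)I = [[-1, 2, 2], [-3, 4, 4], [0, 0, 0]]. v must be orthogonal to every row; (row 1) × (row 2) = [0, -2, 2], so take v_1 = [0, -1, 1]^T.
λ = -4: A - (-4)I = [[-2, 2, 2], [-3, 3, 4], [0, 0, -1]]. v must be orthogonal to every row; (row 1) × (row 2) = [2, 2, 0], so take v_2 = [-1, -1, 0]^T.
λ = -3: A - (-3)I = [[-3, 2, 2], [-3, 2, 4], [0, 0, -2]]. v must be orthogonal to every row; (row 1) × (row 2) = [4, 6, 0], so take v_3 = [2, 3, 0]^T.
V = [v_1 v_2 v_3] = [[0, -1, 2], [-1, -1, 3], [1, 0, 0]] has det V = -1, so V^{-1} = adj(V)/det V = [[0, 0, 1], [-3, 2, 2], [-1, 1, 1]].
Modal coordinates z(0) = V^{-1} x(0): 0·1 + 0·0 + 1·(-2) = -2; (-3)·1 + 2·0 + 2·(-2) = -7; (-1)·1 + 1·0 + 1·(-2) = -3; so z(0) = [-2, -7, -3]^T.
x_1(t) = Σ_i (v_i)_1 · z_i(0) · e^{λ_i t} (row 1 of V times the modal terms).
x_1(1.0) = 0·(-2)·e^{-5·1.0} + (-1)·(-7)·e^{-4·1.0} + 2·(-3)·e^{-3·1.0} = 0·0.006738 + 7·0.018316 + (-6)·0.049787 = -0.1705.

-0.1705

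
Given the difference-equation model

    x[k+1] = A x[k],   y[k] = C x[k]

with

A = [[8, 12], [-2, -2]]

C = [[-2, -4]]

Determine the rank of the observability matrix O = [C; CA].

CA = [[-8, -16]]
Observability matrix O = [C; CA] = [[-2, -4], [-8, -16]]
Every row of O is a scalar multiple of row 1 = [-2, -4] (multipliers 1, 4), so the rows span a one-dimensional space.
O ≠ 0, hence rank(O) = 1.
rank(O) = 1 < n = 2, so the pair (A, C) is not completely observable.

1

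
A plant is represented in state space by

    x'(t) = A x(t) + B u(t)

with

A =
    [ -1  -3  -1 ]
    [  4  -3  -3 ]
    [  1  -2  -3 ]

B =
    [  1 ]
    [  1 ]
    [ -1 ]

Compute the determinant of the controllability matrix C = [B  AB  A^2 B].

AB = [[-3], [4], [2]]
A^2B = [[-11], [-30], [-17]]
Controllability matrix C = [B  AB  A^2B] = [[1, -3, -11], [1, 4, -30], [-1, 2, -17]]
Expanding along the first row, det(C) = 1·(4·(-17) - (-30)·2) - (-3)·(1·(-17) - (-30)·(-1)) + (-11)·(1·2 - 4·(-1)) = 1·(-8) - (-3)·(-47) + (-11)·6 = -215
Since det(C) ≠ 0, rank(C) = 3 and the system is completely controllable.

-215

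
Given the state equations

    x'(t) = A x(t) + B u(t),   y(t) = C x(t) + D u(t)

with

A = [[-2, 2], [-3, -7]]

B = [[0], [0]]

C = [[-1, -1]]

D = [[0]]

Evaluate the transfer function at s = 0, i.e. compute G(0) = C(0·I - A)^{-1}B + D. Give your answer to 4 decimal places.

0.0000

G(0) = C(-A)^{-1}B + D = -C A^{-1} B + D.
det A = 20, so A^{-1} = (1/20)·adj(A) = [[-7/20, -1/10], [3/20, -1/10]]
A^{-1} B = [0, 0]^T
C A^{-1} B = 0
G(0) = D - C A^{-1} B = 0 - (0) = 0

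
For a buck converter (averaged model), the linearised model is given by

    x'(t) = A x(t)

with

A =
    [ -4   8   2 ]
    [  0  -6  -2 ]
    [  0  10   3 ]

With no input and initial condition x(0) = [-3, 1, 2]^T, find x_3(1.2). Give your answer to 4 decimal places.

det(sI - A) = s^3 - (tr A)s^2 + (M11 + M22 + M33)s - det A, where Mii is the 2×2 principal minor of A obtained by deleting row i and column i.
tr A = (-4) + (-6) + 3 = -7; M11 = (-6)·3 - (-2)·10 = -18 - (-20) = 2; M22 = (-4)·3 - 2·0 = -12 - 0 = -12; M33 = (-4)·(-6) - 8·0 = 24 - 0 = 24; sum of minors = 14.
det A = (-4)·((-6)·3 - (-2)·10) - 8·(0·3 - (-2)·0) + 2·(0·10 - (-6)·0) = (-4)·2 - 8·0 + 2·0 = -8.
So p(s) = det(sI - A) = s^3 + 7s^2 + 14s + 8.
Rational-root test: any integer root divides 8. Testing small divisors, s = -1 works: p(-1) = -1 + 7 + (-14) + 8 = 0, so (s + 1) is a factor.
Dividing, p(s) = (s + 1)(s^2 + 6s + 8).
Factor s^2 + 6s + 8: two numbers with sum -6 and product 8 are -2 and -4, so s^2 + 6s + 8 = (s + 2)(s + 4).
Hence p(s) = (s + 1) (s + 2) (s + 4), with roots -4, -2, -1.
The eigenvalues -4, -2, -1 are distinct and real, so A is diagonalisable and x(t) = e^{At} x(0) = V diag(e^{λ_i t}) V^{-1} x(0), where the columns of V are the eigenvectors.
λ = -4: A - (-4)I = [[0, 8, 2], [0, -2, -2], [0, 10, 7]]. v must be orthogonal to every row; (row 1) × (row 2) = [-12, 0, 0], so take v_1 = [1, 0, 0]^T.
λ = -2: A - (-2)I = [[-2, 8, 2], [0, -4, -2], [0, 10, 5]]. v must be orthogonal to every row; (row 1) × (row 2) = [-8, -4, 8], so take v_2 = [2, 1, -2]^T.
λ = -1: A - (-1)I = [[-3, 8, 2], [0, -5, -2], [0, 10, 4]]. v must be orthogonal to every row; (row 1) × (row 2) = [-6, -6, 15], so take v_3 = [-2, -2, 5]^T.
V = [v_1 v_2 v_3] = [[1, 2, -2], [0, 1, -2], [0, -2, 5]] has det V = 1, so V^{-1} = adj(V)/det V = [[1, -6, -2], [0, 5, 2], [0, 2, 1]].
Modal coordinates z(0) = V^{-1} x(0): 1·(-3) + (-6)·1 + (-2)·2 = -13; 0·(-3) + 5·1 + 2·2 = 9; 0·(-3) + 2·1 + 1·2 = 4; so z(0) = [-13, 9, 4]^T.
x_3(t) = Σ_i (v_i)_3 · z_i(0) · e^{λ_i t} (row 3 of V times the modal terms).
x_3(1.2) = 0·(-13)·e^{-4·1.2} + (-2)·9·e^{-2·1.2} + 5·4·e^{-1·1.2} = 0·0.008230 + (-18)·0.090718 + 20·0.301194 = 4.3910.

4.3910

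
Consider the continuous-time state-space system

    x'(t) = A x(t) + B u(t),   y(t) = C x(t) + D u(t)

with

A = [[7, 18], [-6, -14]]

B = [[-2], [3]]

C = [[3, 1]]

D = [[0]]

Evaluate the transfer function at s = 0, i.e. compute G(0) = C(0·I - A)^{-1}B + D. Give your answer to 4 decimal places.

6.9000

G(0) = C(-A)^{-1}B + D = -C A^{-1} B + D.
det A = 10, so A^{-1} = (1/10)·adj(A) = [[-7/5, -9/5], [3/5, 7/10]]
A^{-1} B = [-13/5, 9/10]^T
C A^{-1} B = -69/10
G(0) = D - C A^{-1} B = 0 - (-69/10) = 69/10 ≈ 6.9000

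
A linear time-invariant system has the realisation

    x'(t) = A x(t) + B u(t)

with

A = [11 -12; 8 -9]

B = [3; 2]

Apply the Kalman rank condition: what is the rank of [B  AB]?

1

AB = [[9], [6]]
Controllability matrix C = [B  AB] = [[3, 9], [2, 6]]
Every column of C is a scalar multiple of column 1 = [3, 2] (multipliers 1, 3), so the columns span a one-dimensional space.
C ≠ 0, hence rank(C) = 1.
rank(C) = 1 < n = 2, so the pair (A, B) is not completely controllable.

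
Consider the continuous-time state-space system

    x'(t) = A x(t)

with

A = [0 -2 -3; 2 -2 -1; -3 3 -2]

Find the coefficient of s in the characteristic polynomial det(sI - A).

2

Expand det(sI - A) for the 3×3 matrix.
p(s) = s^3 + 4s^2 + 2s + 14.
(Check: constant term = det(-A) = (-1)^3 det A = 14; coefficient of s^2 = -tr A = 4.)
The coefficient of s is 2.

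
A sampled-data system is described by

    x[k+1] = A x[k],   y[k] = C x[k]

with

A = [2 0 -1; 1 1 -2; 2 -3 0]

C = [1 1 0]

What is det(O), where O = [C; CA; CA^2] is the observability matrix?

CA = [[3, 1, -3]]
CA^2 = [[1, 10, -5]]
Observability matrix O = [C; CA; CA^2] = [[1, 1, 0], [3, 1, -3], [1, 10, -5]]
Expanding along the first row, det(O) = 1·(1·(-5) - (-3)·10) - 1·(3·(-5) - (-3)·1) + 0·(3·10 - 1·1) = 1·25 - 1·(-12) + 0·29 = 37
Since det(O) ≠ 0, rank(O) = 3 and the system is completely observable.

37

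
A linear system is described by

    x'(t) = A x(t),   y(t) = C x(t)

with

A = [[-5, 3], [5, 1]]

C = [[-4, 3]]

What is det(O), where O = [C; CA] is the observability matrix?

-69

CA = [[35, -9]]
Observability matrix O = [C; CA] = [[-4, 3], [35, -9]]
det(O) = (-4)·(-9) - 3·35 = 36 - 105 = -69
Since det(O) ≠ 0, rank(O) = 2 and the system is completely observable.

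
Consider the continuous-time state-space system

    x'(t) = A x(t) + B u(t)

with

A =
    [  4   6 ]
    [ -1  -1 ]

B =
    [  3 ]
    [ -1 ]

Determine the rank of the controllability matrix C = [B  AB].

AB = [[6], [-2]]
Controllability matrix C = [B  AB] = [[3, 6], [-1, -2]]
Every column of C is a scalar multiple of column 1 = [3, -1] (multipliers 1, 2), so the columns span a one-dimensional space.
C ≠ 0, hence rank(C) = 1.
rank(C) = 1 < n = 2, so the pair (A, B) is not completely controllable.

1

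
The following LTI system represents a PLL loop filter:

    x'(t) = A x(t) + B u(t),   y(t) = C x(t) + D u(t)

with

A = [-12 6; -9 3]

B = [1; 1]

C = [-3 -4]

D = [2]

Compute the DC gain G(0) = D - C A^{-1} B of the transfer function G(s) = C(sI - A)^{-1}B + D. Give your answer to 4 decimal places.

0.8333

G(0) = C(-A)^{-1}B + D = -C A^{-1} B + D.
det A = 18, so A^{-1} = (1/18)·adj(A) = [[1/6, -1/3], [1/2, -2/3]]
A^{-1} B = [-1/6, -1/6]^T
C A^{-1} B = 7/6
G(0) = D - C A^{-1} B = 2 - (7/6) = 5/6 ≈ 0.8333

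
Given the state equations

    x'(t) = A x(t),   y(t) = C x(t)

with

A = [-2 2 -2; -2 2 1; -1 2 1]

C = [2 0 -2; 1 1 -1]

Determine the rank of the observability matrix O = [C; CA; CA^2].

CA = [[-2, 0, -6], [-3, 2, -2]]
CA^2 = [[10, -16, -2], [4, -6, 6]]
Observability matrix O = [C; CA; CA^2] = [[2, 0, -2], [1, 1, -1], [-2, 0, -6], [-3, 2, -2], [10, -16, -2], [4, -6, 6]]
Take the 3×3 submatrix of O formed by rows 1, 2, 3: [[2, 0, -2], [1, 1, -1], [-2, 0, -6]]. Its determinant is 2·(1·(-6) - (-1)·0) - 0·(1·(-6) - (-1)·(-2)) + (-2)·(1·0 - 1·(-2)) = 2·(-6) - 0·(-8) + (-2)·2 = -16 ≠ 0.
So rank(O) ≥ 3; since O has 3 columns, rank(O) = 3.
rank(O) = 3 = n, so the pair (A, C) is completely observable.

3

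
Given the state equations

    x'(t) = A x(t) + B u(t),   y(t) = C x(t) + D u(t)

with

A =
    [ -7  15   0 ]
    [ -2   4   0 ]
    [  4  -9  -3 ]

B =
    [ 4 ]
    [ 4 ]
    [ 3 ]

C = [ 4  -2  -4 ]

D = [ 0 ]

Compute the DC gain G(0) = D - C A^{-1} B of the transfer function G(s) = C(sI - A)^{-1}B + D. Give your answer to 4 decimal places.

66.6667

G(0) = C(-A)^{-1}B + D = -C A^{-1} B + D.
det A = -6, so A^{-1} = (1/-6)·adj(A) = [[2, -15/2, 0], [1, -7/2, 0], [-1/3, 1/2, -1/3]]
A^{-1} B = [-22, -10, -1/3]^T
C A^{-1} B = -200/3
G(0) = D - C A^{-1} B = 0 - (-200/3) = 200/3 ≈ 66.6667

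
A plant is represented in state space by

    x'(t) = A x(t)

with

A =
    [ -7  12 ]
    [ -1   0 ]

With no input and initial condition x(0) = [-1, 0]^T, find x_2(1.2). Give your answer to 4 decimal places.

0.0191

det(sI - A) = s^2 - (tr A)s + det A, with tr A = (-7) + 0 = -7 and det A = (-7)·0 - 12·(-1) = 0 - (-12) = 12.
So p(s) = det(sI - A) = s^2 + 7s + 12.
Factor s^2 + 7s + 12: two numbers with sum -7 and product 12 are -3 and -4, so s^2 + 7s + 12 = (s + 3)(s + 4).
Hence p(s) = (s + 3) (s + 4), with roots -4, -3.
The eigenvalues -4, -3 are distinct and real, so A is diagonalisable and x(t) = e^{At} x(0) = V diag(e^{λ_i t}) V^{-1} x(0), where the columns of V are the eigenvectors.
λ = -4: A - (-4)I = [[-3, 12], [-1, 4]]. Row 1 gives (-3)·v1 + 12·v2 = 0, so take v_1 = [4, 1]^T.
λ = -3: A - (-3)I = [[-4, 12], [-1, 3]]. Row 1 gives (-4)·v1 + 12·v2 = 0, so take v_2 = [-3, -1]^T.
V = [v_1 v_2] = [[4, -3], [1, -1]] has det V = -1, so V^{-1} = adj(V)/det V = [[1, -3], [1, -4]].
Modal coordinates z(0) = V^{-1} x(0): 1·(-1) + (-3)·0 = -1; 1·(-1) + (-4)·0 = -1; so z(0) = [-1, -1]^T.
x_2(t) = Σ_i (v_i)_2 · z_i(0) · e^{λ_i t} (row 2 of V times the modal terms).
x_2(1.2) = 1·(-1)·e^{-4·1.2} + (-1)·(-1)·e^{-3·1.2} = (-1)·0.008230 + 1·0.027324 = 0.0191.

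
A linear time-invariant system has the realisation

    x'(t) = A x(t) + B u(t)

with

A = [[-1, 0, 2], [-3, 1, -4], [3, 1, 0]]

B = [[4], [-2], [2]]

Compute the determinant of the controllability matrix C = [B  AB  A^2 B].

AB = [[0], [-22], [10]]
A^2B = [[20], [-62], [-22]]
Controllability matrix C = [B  AB  A^2B] = [[4, 0, 20], [-2, -22, -62], [2, 10, -22]]
Expanding along the first row, det(C) = 4·((-22)·(-22) - (-62)·10) - 0·((-2)·(-22) - (-62)·2) + 20·((-2)·10 - (-22)·2) = 4·1104 - 0·168 + 20·24 = 4896
Since det(C) ≠ 0, rank(C) = 3 and the system is completely controllable.

4896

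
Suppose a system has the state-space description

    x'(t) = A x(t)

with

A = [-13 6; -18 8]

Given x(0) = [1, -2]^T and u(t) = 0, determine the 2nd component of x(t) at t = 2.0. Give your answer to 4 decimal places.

det(sI - A) = s^2 - (tr A)s + det A, with tr A = (-13) + 8 = -5 and det A = (-13)·8 - 6·(-18) = -104 - (-108) = 4.
So p(s) = det(sI - A) = s^2 + 5s + 4.
Factor s^2 + 5s + 4: two numbers with sum -5 and product 4 are -1 and -4, so s^2 + 5s + 4 = (s + 1)(s + 4).
Hence p(s) = (s + 1) (s + 4), with roots -4, -1.
The eigenvalues -4, -1 are distinct and real, so A is diagonalisable and x(t) = e^{At} x(0) = V diag(e^{λ_i t}) V^{-1} x(0), where the columns of V are the eigenvectors.
λ = -4: A - (-4)I = [[-9, 6], [-18, 12]]. Row 1 gives (-9)·v1 + 6·v2 = 0, so take v_1 = [2, 3]^T.
λ = -1: A - (-1)I = [[-12, 6], [-18, 9]]. Row 1 gives (-12)·v1 + 6·v2 = 0, so take v_2 = [-1, -2]^T.
V = [v_1 v_2] = [[2, -1], [3, -2]] has det V = -1, so V^{-1} = adj(V)/det V = [[2, -1], [3, -2]].
Modal coordinates z(0) = V^{-1} x(0): 2·1 + (-1)·(-2) = 4; 3·1 + (-2)·(-2) = 7; so z(0) = [4, 7]^T.
x_2(t) = Σ_i (v_i)_2 · z_i(0) · e^{λ_i t} (row 2 of V times the modal terms).
x_2(2.0) = 3·4·e^{-4·2.0} + (-2)·7·e^{-1·2.0} = 12·0.000335 + (-14)·0.135335 = -1.8907.

-1.8907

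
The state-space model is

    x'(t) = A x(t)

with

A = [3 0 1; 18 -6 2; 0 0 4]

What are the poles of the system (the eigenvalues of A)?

det(sI - A) = s^3 - (tr A)s^2 + (M11 + M22 + M33)s - det A, where Mii is the 2×2 principal minor of A obtained by deleting row i and column i.
tr A = 3 + (-6) + 4 = 1; M11 = (-6)·4 - 2·0 = -24 - 0 = -24; M22 = 3·4 - 1·0 = 12 - 0 = 12; M33 = 3·(-6) - 0·18 = -18 - 0 = -18; sum of minors = -30.
det A = 3·((-6)·4 - 2·0) - 0·(18·4 - 2·0) + 1·(18·0 - (-6)·0) = 3·(-24) - 0·72 + 1·0 = -72.
So p(s) = det(sI - A) = s^3 - s^2 - 30s + 72.
Rational-root test: any integer root divides 72. Testing small divisors, s = 3 works: p(3) = 27 + (-9) + (-90) + 72 = 0, so (s - 3) is a factor.
Dividing, p(s) = (s - 3)(s^2 + 2s - 24).
Factor s^2 + 2s - 24: two numbers with sum -2 and product -24 are 4 and -6, so s^2 + 2s - 24 = (s - 4)(s + 6).
Hence p(s) = (s - 4) (s - 3) (s + 6), with roots -6, 3, 4.
At least one eigenvalue has non-negative real part, so the system is not asymptotically stable.

-6, 3, 4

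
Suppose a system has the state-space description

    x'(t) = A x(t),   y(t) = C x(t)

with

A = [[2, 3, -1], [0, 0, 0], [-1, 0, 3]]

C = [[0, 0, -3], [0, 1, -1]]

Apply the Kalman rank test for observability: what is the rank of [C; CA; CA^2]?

CA = [[3, 0, -9], [1, 0, -3]]
CA^2 = [[15, 9, -30], [5, 3, -10]]
Observability matrix O = [C; CA; CA^2] = [[0, 0, -3], [0, 1, -1], [3, 0, -9], [1, 0, -3], [15, 9, -30], [5, 3, -10]]
Take the 3×3 submatrix of O formed by rows 1, 2, 3: [[0, 0, -3], [0, 1, -1], [3, 0, -9]]. Its determinant is 0·(1·(-9) - (-1)·0) - 0·(0·(-9) - (-1)·3) + (-3)·(0·0 - 1·3) = 0·(-9) - 0·3 + (-3)·(-3) = 9 ≠ 0.
So rank(O) ≥ 3; since O has 3 columns, rank(O) = 3.
rank(O) = 3 = n, so the pair (A, C) is completely observable.

3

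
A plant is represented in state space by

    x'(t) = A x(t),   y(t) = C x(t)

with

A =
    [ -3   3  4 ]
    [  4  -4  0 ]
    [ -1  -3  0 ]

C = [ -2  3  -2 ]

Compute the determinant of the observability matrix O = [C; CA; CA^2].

-5472

CA = [[20, -12, -8]]
CA^2 = [[-100, 132, 80]]
Observability matrix O = [C; CA; CA^2] = [[-2, 3, -2], [20, -12, -8], [-100, 132, 80]]
Expanding along the first row, det(O) = (-2)·((-12)·80 - (-8)·132) - 3·(20·80 - (-8)·(-100)) + (-2)·(20·132 - (-12)·(-100)) = (-2)·96 - 3·800 + (-2)·1440 = -5472
Since det(O) ≠ 0, rank(O) = 3 and the system is completely observable.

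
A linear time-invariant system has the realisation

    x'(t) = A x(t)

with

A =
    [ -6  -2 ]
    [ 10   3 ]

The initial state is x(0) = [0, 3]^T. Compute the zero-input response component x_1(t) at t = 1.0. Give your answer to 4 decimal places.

det(sI - A) = s^2 - (tr A)s + det A, with tr A = (-6) + 3 = -3 and det A = (-6)·3 - (-2)·10 = -18 - (-20) = 2.
So p(s) = det(sI - A) = s^2 + 3s + 2.
Factor s^2 + 3s + 2: two numbers with sum -3 and product 2 are -1 and -2, so s^2 + 3s + 2 = (s + 1)(s + 2).
Hence p(s) = (s + 1) (s + 2), with roots -2, -1.
The eigenvalues -2, -1 are distinct and real, so A is diagonalisable and x(t) = e^{At} x(0) = V diag(e^{λ_i t}) V^{-1} x(0), where the columns of V are the eigenvectors.
λ = -2: A - (-2)I = [[-4, -2], [10, 5]]. Row 1 gives (-4)·v1 + (-2)·v2 = 0, so take v_1 = [1, -2]^T.
λ = -1: A - (-1)I = [[-5, -2], [10, 4]]. Row 1 gives (-5)·v1 + (-2)·v2 = 0, so take v_2 = [2, -5]^T.
V = [v_1 v_2] = [[1, 2], [-2, -5]] has det V = -1, so V^{-1} = adj(V)/det V = [[5, 2], [-2, -1]].
Modal coordinates z(0) = V^{-1} x(0): 5·0 + 2·3 = 6; (-2)·0 + (-1)·3 = -3; so z(0) = [6, -3]^T.
x_1(t) = Σ_i (v_i)_1 · z_i(0) · e^{λ_i t} (row 1 of V times the modal terms).
x_1(1.0) = 1·6·e^{-2·1.0} + 2·(-3)·e^{-1·1.0} = 6·0.135335 + (-6)·0.367879 = -1.3953.

-1.3953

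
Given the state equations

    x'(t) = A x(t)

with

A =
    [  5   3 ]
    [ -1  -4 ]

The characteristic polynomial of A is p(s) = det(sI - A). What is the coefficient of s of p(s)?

-1

For a 2×2 matrix, det(sI - A) = s^2 - (tr A)s + det A.
tr A = 1, det A = -17.
So p(s) = s^2 - s - 17.
The coefficient of s is -1.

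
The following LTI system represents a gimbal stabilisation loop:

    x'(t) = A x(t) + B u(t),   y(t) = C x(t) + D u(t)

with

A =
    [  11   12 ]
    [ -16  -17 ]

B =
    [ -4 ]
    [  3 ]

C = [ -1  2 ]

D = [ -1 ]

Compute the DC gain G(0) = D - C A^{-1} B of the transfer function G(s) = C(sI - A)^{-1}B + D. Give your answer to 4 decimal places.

17.8000

G(0) = C(-A)^{-1}B + D = -C A^{-1} B + D.
det A = 5, so A^{-1} = (1/5)·adj(A) = [[-17/5, -12/5], [16/5, 11/5]]
A^{-1} B = [32/5, -31/5]^T
C A^{-1} B = -94/5
G(0) = D - C A^{-1} B = -1 - (-94/5) = 89/5 ≈ 17.8000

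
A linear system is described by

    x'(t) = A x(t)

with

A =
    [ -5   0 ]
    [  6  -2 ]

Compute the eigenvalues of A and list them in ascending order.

det(sI - A) = s^2 - (tr A)s + det A, with tr A = (-5) + (-2) = -7 and det A = (-5)·(-2) - 0·6 = 10 - 0 = 10.
So p(s) = det(sI - A) = s^2 + 7s + 10.
Factor s^2 + 7s + 10: two numbers with sum -7 and product 10 are -2 and -5, so s^2 + 7s + 10 = (s + 2)(s + 5).
Hence p(s) = (s + 2) (s + 5), with roots -5, -2.
All eigenvalues have negative real part, so the system is asymptotically stable.

-5, -2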